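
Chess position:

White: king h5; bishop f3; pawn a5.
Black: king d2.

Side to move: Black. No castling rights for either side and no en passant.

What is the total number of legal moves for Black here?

6

Black to move; king on d2.
In check: no.
Legal moves: Ke3, Kd3, Kc3, Kc2, Ke1, Kc1.
Count: 6.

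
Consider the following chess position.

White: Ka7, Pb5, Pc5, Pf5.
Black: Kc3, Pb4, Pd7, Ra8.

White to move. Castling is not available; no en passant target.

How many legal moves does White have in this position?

3

White to move; king on a7.
In check: yes, from the black rook on a8.
Legal moves: Kxa8, Kb7, Kb6.
Count: 3.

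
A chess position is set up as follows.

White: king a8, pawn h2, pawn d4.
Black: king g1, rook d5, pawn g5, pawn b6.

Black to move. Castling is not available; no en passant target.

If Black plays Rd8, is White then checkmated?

no

After Rd8: white king on a8; in check: yes, from the black rook on d8.
White has 2 legal replies: Kb7, Ka7.
In check but a legal move exists → not checkmate.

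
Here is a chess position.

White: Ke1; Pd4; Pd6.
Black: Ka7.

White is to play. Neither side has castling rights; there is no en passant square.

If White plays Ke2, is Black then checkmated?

After Ke2: black king on a7; in check: no.
Black is not in check, so this cannot be checkmate.

no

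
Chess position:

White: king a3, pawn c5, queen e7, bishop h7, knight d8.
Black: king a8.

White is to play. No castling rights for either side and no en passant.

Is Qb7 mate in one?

After Qb7: black king on a8; in check: yes, from the white queen on b7.
King squares — a7: attacked by Qb7; b7: attacked by Nd8; b8: attacked by Qb7.
Black has no legal moves → checkmate.

yes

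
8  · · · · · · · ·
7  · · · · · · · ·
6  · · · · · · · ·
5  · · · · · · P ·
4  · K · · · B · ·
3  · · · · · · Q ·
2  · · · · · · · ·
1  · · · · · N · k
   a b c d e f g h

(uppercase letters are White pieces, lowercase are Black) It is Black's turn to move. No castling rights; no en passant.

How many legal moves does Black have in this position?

Black to move; king on h1.
In check: no.
Legal moves: none.
Count: 0.

0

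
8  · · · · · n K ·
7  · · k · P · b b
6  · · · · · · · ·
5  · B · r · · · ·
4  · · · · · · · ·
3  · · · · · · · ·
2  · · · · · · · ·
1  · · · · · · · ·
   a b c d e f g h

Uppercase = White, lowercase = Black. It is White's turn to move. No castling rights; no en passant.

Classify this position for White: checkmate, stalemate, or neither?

White to move; white king on g8.
In check: yes, from the black bishop on h7.
King squares — f7: available; g7: available; h7: attacked by Nf8; f8: attacked by Bg7; h8: attacked by Bg7.
Legal moves for White: Kxg7, Kf7.
White is in check but has 2 legal moves → neither.

neither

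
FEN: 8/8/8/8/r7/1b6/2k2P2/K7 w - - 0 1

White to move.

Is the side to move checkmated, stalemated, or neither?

checkmate

White to move; white king on a1.
In check: yes, from the black rook on a4.
King squares — b1: attacked by Kc2; a2: attacked by Bb3; b2: attacked by Kc2.
Legal moves for White: none.
In check with no legal moves → checkmate.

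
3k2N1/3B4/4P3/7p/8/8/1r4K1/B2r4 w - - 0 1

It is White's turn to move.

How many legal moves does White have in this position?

White to move; king on g2.
In check: yes, from the black rook on b2.
Legal moves: Kh3, Kg3, Kf3, Bxb2.
Count: 4.

4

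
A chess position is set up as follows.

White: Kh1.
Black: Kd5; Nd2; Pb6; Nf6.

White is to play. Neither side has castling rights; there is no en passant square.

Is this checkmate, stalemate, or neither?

White to move; white king on h1.
In check: no.
Legal moves for White: Kh2, Kg2, Kg1.
White has 3 legal moves and is not in check → neither.

neither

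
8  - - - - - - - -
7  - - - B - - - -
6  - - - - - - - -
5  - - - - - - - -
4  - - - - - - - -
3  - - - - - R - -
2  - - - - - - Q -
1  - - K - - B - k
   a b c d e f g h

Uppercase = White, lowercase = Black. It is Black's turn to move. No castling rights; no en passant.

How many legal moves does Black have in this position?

0

Black to move; king on h1.
In check: yes, from the white queen on g2.
Legal moves: none.
Count: 0.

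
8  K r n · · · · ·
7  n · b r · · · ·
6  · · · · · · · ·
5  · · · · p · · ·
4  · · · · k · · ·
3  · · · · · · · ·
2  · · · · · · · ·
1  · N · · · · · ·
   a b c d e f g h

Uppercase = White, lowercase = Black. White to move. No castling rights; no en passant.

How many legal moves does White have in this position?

0

White to move; king on a8.
In check: yes, from the black rook on b8.
Legal moves: none.
Count: 0.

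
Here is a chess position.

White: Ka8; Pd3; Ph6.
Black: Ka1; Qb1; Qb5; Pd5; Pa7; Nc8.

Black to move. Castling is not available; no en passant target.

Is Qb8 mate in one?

yes

After Qb8: white king on a8; in check: yes, from the black queen on b8.
King squares — a7: attacked by Qb8; b7: attacked by Qb1; b8: attacked by Qb1.
White has no legal moves → checkmate.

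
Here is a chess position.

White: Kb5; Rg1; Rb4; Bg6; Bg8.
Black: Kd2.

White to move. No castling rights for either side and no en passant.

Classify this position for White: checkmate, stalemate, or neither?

White to move; white king on b5.
In check: no.
Legal moves for White include: B8h7, B8f7, Be6, Bd5, Bc4, Bb3, Ba2, Be8, B6h7, B6f7, Bh5, Bf5, Be4, Bd3, Bc2, Bb1, Kc6, Kb6, ... (list truncated; more exist).
White has legal moves and is not in check → neither.

neither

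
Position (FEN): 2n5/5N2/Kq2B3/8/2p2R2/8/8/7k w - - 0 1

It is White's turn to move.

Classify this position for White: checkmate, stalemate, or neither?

checkmate

White to move; white king on a6.
In check: yes, from the black queen on b6.
King squares — a5: attacked by Qb6; b5: attacked by Qb6; b6: attacked by Nc8; a7: attacked by Qb6; b7: attacked by Qb6.
Legal moves for White: none.
In check with no legal moves → checkmate.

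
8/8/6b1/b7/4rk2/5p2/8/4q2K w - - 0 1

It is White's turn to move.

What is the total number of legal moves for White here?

White to move; king on h1.
In check: yes, from the black queen on e1.
Legal moves: Kh2.
Count: 1.

1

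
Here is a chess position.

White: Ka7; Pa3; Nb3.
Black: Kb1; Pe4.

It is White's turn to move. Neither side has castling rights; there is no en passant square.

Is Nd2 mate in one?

no

After Nd2: black king on b1; in check: yes, from the white knight on d2.
Black has 5 legal replies: Kc2, Kb2, Ka2, Kc1, Ka1.
In check but a legal move exists → not checkmate.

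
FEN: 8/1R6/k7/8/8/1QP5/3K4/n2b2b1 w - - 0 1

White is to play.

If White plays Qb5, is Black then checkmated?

yes

After Qb5: black king on a6; in check: yes, from the white queen on b5.
King squares — a5: attacked by Qb5; b5: attacked by Rb7; b6: attacked by Qb5; a7: attacked by Rb7; b7: attacked by Qb5.
Black has no legal moves → checkmate.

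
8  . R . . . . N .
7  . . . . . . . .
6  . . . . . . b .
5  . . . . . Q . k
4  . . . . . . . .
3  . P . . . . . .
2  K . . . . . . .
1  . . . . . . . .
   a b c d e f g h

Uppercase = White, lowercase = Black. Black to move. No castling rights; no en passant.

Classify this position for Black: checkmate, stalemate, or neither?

Black to move; black king on h5.
In check: yes, from the white queen on f5.
King squares — g4: attacked by Qf5; h4: available; g5: attacked by Qf5; g6: own bishop; h6: attacked by Ng8.
Legal moves for Black: Kh4, Bxf5.
Black is in check but has 2 legal moves → neither.

neither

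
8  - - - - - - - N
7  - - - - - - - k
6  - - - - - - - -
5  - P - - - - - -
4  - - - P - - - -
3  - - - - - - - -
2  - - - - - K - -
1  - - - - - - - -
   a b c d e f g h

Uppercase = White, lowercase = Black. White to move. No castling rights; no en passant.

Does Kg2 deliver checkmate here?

no

After Kg2: black king on h7; in check: no.
Black is not in check, so this cannot be checkmate.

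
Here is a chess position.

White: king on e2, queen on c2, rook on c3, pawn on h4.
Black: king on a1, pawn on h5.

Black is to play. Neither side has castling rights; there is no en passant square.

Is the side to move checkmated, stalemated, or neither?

stalemate

Black to move; black king on a1.
In check: no.
King squares — b1: attacked by Qc2; a2: attacked by Qc2; b2: attacked by Qc2.
Legal moves for Black: none.
Not in check and no legal moves → stalemate.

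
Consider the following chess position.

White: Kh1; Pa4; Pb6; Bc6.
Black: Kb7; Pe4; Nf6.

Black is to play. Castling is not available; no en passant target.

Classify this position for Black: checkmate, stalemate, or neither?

neither

Black to move; black king on b7.
In check: yes, from the white bishop on c6.
King squares — a6: available; b6: available; c6: available; a7: attacked by Pb6; c7: attacked by Pb6; a8: attacked by Bc6; b8: available; c8: available.
Legal moves for Black: Kc8, Kb8, Kxc6, Kxb6, Ka6.
Black is in check but has 5 legal moves → neither.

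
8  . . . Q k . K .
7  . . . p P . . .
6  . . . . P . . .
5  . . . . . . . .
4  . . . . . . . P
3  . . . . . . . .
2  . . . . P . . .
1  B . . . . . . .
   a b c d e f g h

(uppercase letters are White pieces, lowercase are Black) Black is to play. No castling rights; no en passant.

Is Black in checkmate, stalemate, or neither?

Black to move; black king on e8.
In check: yes, from the white queen on d8.
King squares — d7: own pawn; e7: attacked by Qd8; f7: attacked by Pe6; d8: attacked by Pe7; f8: attacked by Pe7.
Legal moves for Black: none.
In check with no legal moves → checkmate.

checkmate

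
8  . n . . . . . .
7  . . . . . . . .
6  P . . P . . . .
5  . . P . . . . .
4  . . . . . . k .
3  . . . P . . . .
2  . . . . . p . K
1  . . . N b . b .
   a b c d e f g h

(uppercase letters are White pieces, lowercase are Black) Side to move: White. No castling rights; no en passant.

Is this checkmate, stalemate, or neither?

neither

White to move; white king on h2.
In check: yes, from the black bishop on g1.
King squares — g1: attacked by Pf2; h1: available; g2: available; g3: attacked by Kg4; h3: attacked by Kg4.
Legal moves for White: Kg2, Kh1.
White is in check but has 2 legal moves → neither.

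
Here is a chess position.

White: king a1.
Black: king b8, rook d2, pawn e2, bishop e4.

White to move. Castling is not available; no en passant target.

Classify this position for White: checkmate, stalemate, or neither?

White to move; white king on a1.
In check: no.
King squares — b1: attacked by Be4; a2: attacked by Rd2; b2: attacked by Rd2.
Legal moves for White: none.
Not in check and no legal moves → stalemate.

stalemate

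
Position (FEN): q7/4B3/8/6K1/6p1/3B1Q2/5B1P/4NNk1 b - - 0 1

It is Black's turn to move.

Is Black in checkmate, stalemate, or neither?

Black to move; black king on g1.
In check: yes, from the white bishop on f2.
King squares — f1: attacked by Bd3; h1: attacked by Qf3; f2: attacked by Qf3; g2: attacked by Ne1; h2: attacked by Nf1.
Legal moves for Black: none.
In check with no legal moves → checkmate.

checkmate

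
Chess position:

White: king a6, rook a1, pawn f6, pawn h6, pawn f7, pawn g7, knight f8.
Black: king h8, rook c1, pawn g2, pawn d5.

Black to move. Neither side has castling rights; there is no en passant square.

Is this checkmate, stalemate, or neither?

checkmate

Black to move; black king on h8.
In check: yes, from the white pawn on g7.
King squares — g7: attacked by Pf6; h7: attacked by Nf8; g8: attacked by Pf7.
Legal moves for Black: none.
In check with no legal moves → checkmate.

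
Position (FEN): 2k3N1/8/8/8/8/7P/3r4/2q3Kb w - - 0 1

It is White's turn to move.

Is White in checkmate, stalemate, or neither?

checkmate

White to move; white king on g1.
In check: yes, from the black queen on c1.
King squares — f1: attacked by Qc1; h1: attacked by Qc1; f2: attacked by Rd2; g2: attacked by Bh1; h2: attacked by Rd2.
Legal moves for White: none.
In check with no legal moves → checkmate.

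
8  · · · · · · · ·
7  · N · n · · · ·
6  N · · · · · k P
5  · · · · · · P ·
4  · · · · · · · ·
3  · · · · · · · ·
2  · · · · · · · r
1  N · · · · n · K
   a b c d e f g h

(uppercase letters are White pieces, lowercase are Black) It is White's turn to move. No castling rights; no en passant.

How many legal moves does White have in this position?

1

White to move; king on h1.
In check: yes, from the black rook on h2.
Legal moves: Kg1.
Count: 1.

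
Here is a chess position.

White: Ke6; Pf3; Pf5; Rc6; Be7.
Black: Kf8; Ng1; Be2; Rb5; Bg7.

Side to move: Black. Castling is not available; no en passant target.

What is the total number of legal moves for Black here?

2

Black to move; king on f8.
In check: yes, from the white bishop on e7.
Legal moves: Kg8, Ke8.
Count: 2.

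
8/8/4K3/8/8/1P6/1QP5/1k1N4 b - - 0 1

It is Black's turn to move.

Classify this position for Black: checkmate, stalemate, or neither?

checkmate

Black to move; black king on b1.
In check: yes, from the white queen on b2.
King squares — a1: attacked by Qb2; c1: attacked by Qb2; a2: attacked by Qb2; b2: attacked by Nd1; c2: attacked by Qb2.
Legal moves for Black: none.
In check with no legal moves → checkmate.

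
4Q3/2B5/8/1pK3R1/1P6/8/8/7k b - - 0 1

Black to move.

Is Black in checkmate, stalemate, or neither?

stalemate

Black to move; black king on h1.
In check: no.
King squares — g1: attacked by Rg5; g2: attacked by Rg5; h2: attacked by Bc7.
Legal moves for Black: none.
Not in check and no legal moves → stalemate.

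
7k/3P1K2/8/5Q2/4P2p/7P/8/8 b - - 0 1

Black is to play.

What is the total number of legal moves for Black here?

0

Black to move; king on h8.
In check: no.
Legal moves: none.
Count: 0.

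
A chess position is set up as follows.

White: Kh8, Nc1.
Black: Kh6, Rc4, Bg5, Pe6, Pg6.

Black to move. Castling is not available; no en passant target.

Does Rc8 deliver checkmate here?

After Rc8: white king on h8; in check: yes, from the black rook on c8.
King squares — g7: attacked by Kh6; h7: attacked by Kh6; g8: attacked by Rc8.
White has no legal moves → checkmate.

yes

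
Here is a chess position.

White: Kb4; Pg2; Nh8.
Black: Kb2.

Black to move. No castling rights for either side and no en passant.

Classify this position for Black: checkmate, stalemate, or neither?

neither

Black to move; black king on b2.
In check: no.
Legal moves for Black: Kc2, Ka2, Kc1, Kb1, Ka1.
Black has 5 legal moves and is not in check → neither.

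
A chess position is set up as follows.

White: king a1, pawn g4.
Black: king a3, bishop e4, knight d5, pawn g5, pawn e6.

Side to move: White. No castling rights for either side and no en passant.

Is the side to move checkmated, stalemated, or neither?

White to move; white king on a1.
In check: no.
King squares — b1: attacked by Be4; a2: attacked by Ka3; b2: attacked by Ka3.
Legal moves for White: none.
Not in check and no legal moves → stalemate.

stalemate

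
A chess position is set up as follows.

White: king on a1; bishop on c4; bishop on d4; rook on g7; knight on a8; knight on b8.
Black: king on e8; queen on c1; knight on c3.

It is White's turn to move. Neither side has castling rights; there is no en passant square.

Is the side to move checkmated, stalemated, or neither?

White to move; white king on a1.
In check: yes, from the black queen on c1.
King squares — b1: attacked by Qc1; a2: attacked by Nc3; b2: attacked by Qc1.
Legal moves for White: none.
In check with no legal moves → checkmate.

checkmate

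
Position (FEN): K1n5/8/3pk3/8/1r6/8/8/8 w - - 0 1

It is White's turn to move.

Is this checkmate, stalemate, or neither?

White to move; white king on a8.
In check: no.
King squares — a7: attacked by Nc8; b7: attacked by Rb4; b8: attacked by Rb4.
Legal moves for White: none.
Not in check and no legal moves → stalemate.

stalemate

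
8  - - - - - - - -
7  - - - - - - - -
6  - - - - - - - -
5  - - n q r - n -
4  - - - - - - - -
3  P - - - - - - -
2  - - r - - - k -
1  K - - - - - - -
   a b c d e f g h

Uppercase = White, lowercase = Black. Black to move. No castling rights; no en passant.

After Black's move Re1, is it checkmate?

yes

After Re1: white king on a1; in check: yes, from the black rook on e1.
King squares — b1: attacked by Re1; a2: attacked by Rc2; b2: attacked by Rc2.
White has no legal moves → checkmate.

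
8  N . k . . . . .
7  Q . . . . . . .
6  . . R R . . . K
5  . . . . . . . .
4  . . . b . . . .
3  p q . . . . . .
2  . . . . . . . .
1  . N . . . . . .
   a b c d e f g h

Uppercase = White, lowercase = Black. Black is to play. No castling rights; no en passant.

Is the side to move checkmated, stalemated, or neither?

checkmate

Black to move; black king on c8.
In check: yes, from the white rook on c6.
King squares — b7: attacked by Qa7; c7: attacked by Rc6; d7: attacked by Rd6; b8: attacked by Qa7; d8: attacked by Rd6.
Legal moves for Black: none.
In check with no legal moves → checkmate.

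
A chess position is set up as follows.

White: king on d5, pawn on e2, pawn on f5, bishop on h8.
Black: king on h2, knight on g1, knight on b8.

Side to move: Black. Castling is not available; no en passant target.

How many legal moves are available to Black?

10

Black to move; king on h2.
In check: no.
Legal moves: Nd7, Nc6, Na6, Kh3, Kg3, Kg2, Kh1, Nh3, Nf3, Nxe2.
Count: 10.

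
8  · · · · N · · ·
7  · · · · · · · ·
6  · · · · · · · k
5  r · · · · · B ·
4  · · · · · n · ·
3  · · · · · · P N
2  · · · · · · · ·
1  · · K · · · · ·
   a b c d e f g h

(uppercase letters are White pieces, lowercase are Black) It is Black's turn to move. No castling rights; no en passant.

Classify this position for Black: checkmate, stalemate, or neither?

Black to move; black king on h6.
In check: yes, from the white bishop on g5.
Legal moves for Black: Kh7, Kg6, Kh5, Rxg5.
Black is in check but has 4 legal moves → neither.

neither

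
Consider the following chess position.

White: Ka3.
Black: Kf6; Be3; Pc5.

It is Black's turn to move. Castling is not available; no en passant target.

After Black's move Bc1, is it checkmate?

no

After Bc1: white king on a3; in check: yes, from the black bishop on c1.
White has 3 legal replies: Ka4, Kb3, Ka2.
In check but a legal move exists → not checkmate.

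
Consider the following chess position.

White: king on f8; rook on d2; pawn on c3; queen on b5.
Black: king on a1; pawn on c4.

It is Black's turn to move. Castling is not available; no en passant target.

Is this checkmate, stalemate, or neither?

stalemate

Black to move; black king on a1.
In check: no.
King squares — b1: attacked by Qb5; a2: attacked by Rd2; b2: attacked by Rd2.
Legal moves for Black: none.
Not in check and no legal moves → stalemate.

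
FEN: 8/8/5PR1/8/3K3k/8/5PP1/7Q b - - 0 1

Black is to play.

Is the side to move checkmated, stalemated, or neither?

Black to move; black king on h4.
In check: yes, from the white queen on h1.
King squares — g3: attacked by Pf2; h3: attacked by Qh1; g4: attacked by Rg6; g5: attacked by Rg6; h5: attacked by Qh1.
Legal moves for Black: none.
In check with no legal moves → checkmate.

checkmate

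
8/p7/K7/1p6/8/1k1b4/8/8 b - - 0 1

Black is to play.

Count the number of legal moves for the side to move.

Black to move; king on b3.
In check: no.
Legal moves: Bh7, Bg6, Bf5, Be4, Bc4, Be2, Bc2, Bf1, Bb1, Kc4, Kb4, Ka4, Kc3, Ka3, Kc2, Kb2, Ka2, b4+.
Count: 18.

18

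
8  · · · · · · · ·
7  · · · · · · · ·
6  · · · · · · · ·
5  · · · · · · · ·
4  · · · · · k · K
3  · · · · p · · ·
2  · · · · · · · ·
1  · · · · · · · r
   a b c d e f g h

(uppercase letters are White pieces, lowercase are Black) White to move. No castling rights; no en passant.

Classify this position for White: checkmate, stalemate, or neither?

White to move; white king on h4.
In check: yes, from the black rook on h1.
King squares — g3: attacked by Kf4; h3: attacked by Rh1; g4: attacked by Kf4; g5: attacked by Kf4; h5: attacked by Rh1.
Legal moves for White: none.
In check with no legal moves → checkmate.

checkmate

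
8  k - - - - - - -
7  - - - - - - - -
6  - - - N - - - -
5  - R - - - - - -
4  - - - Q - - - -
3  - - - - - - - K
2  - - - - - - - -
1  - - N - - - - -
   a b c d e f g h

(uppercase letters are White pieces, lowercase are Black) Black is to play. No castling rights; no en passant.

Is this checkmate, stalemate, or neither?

Black to move; black king on a8.
In check: no.
King squares — a7: attacked by Qd4; b7: attacked by Rb5; b8: attacked by Rb5.
Legal moves for Black: none.
Not in check and no legal moves → stalemate.

stalemate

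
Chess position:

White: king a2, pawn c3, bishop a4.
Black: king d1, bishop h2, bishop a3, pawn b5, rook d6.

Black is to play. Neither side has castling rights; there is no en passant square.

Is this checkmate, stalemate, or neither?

Black to move; black king on d1.
In check: yes, from the white bishop on a4.
King squares — c1: available; e1: available; c2: attacked by Ba4; d2: available; e2: available.
Legal moves for Black: Ke2, Kd2, Ke1, Kc1, bxa4.
Black is in check but has 5 legal moves → neither.

neither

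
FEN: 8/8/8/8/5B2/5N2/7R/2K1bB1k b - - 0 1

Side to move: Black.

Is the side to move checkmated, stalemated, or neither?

checkmate

Black to move; black king on h1.
In check: yes, from the white rook on h2.
King squares — g1: attacked by Nf3; g2: attacked by Bf1; h2: attacked by Nf3.
Legal moves for Black: none.
In check with no legal moves → checkmate.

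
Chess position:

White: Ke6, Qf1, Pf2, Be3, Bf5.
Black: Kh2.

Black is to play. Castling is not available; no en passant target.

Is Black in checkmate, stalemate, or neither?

stalemate

Black to move; black king on h2.
In check: no.
King squares — g1: attacked by Qf1; h1: attacked by Qf1; g2: attacked by Qf1; g3: attacked by Pf2; h3: attacked by Qf1.
Legal moves for Black: none.
Not in check and no legal moves → stalemate.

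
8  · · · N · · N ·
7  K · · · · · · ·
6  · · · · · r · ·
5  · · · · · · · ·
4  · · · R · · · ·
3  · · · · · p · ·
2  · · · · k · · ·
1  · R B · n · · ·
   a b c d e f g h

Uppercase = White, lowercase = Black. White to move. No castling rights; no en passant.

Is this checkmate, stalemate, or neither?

neither

White to move; white king on a7.
In check: no.
Legal moves for White include: Ne7, Nh6, Nxf6, Nf7, Nb7, Ne6, Nc6, Kb8, Ka8, Kb7, Rd7, Rd6, Rd5, Rh4, Rg4, Rf4, Re4+, Rc4, ... (list truncated; more exist).
White has legal moves and is not in check → neither.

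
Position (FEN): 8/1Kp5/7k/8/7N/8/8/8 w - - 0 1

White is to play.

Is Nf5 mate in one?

no

After Nf5: black king on h6; in check: yes, from the white knight on f5.
Black has 4 legal replies: Kh7, Kg6, Kh5, Kg5.
In check but a legal move exists → not checkmate.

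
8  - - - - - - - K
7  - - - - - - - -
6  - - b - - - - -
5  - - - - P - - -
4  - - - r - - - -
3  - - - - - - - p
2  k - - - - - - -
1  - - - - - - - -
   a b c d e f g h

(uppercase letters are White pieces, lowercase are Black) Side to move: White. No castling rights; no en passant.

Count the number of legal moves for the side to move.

4

White to move; king on h8.
In check: no.
Legal moves: Kg8, Kh7, Kg7, e6.
Count: 4.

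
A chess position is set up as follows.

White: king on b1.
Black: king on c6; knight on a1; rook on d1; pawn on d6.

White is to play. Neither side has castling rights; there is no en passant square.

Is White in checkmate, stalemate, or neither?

neither

White to move; white king on b1.
In check: yes, from the black rook on d1.
Legal moves for White: Kb2, Ka2.
White is in check but has 2 legal moves → neither.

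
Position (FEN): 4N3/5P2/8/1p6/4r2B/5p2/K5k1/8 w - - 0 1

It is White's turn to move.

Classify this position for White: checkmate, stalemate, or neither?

White to move; white king on a2.
In check: no.
Legal moves for White include: Ng7, Nc7, Nf6, Nd6, Bd8, Be7, Bf6, Bg5, Bg3, Bf2, Be1, Kb3, Ka3, Kb2, Kb1, Ka1, f8=Q, f8=R, ... (list truncated; more exist).
White has legal moves and is not in check → neither.

neither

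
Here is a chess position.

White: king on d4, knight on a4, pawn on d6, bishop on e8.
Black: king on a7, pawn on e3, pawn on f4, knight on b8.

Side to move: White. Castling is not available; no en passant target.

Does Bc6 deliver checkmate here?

no

After Bc6: black king on a7; in check: no.
Black is not in check, so this cannot be checkmate.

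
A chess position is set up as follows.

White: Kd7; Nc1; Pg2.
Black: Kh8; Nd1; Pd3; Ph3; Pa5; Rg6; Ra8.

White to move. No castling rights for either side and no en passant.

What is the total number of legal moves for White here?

9

White to move; king on d7.
In check: no.
Legal moves: Ke7, Kc7, Nxd3, Nb3, Ne2, Na2, gxh3, g3, g4.
Count: 9.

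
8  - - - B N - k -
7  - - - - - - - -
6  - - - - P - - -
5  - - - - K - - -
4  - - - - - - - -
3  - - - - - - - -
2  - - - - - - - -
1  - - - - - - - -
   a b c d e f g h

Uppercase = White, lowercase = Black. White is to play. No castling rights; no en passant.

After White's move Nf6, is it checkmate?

After Nf6: black king on g8; in check: yes, from the white knight on f6.
Black has 3 legal replies: Kh8, Kf8, Kg7.
In check but a legal move exists → not checkmate.

no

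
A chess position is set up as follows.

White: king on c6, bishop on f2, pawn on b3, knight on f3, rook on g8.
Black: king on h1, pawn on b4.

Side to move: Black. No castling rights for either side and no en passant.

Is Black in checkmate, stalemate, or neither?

Black to move; black king on h1.
In check: no.
King squares — g1: attacked by Bf2; g2: attacked by Rg8; h2: attacked by Nf3.
Legal moves for Black: none.
Not in check and no legal moves → stalemate.

stalemate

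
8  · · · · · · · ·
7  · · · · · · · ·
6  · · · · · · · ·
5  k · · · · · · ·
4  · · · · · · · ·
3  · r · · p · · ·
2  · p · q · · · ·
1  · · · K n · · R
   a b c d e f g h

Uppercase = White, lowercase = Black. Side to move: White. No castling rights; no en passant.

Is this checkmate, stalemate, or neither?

White to move; white king on d1.
In check: yes, from the black queen on d2.
King squares — c1: attacked by Pb2; e1: attacked by Qd2; c2: attacked by Ne1; d2: attacked by Pe3; e2: attacked by Qd2.
Legal moves for White: none.
In check with no legal moves → checkmate.

checkmate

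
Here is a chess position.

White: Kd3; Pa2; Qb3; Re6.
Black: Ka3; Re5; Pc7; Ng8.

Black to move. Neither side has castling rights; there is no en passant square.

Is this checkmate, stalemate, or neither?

checkmate

Black to move; black king on a3.
In check: yes, from the white queen on b3.
King squares — a2: attacked by Qb3; b2: attacked by Qb3; b3: attacked by Pa2; a4: attacked by Qb3; b4: attacked by Qb3.
Legal moves for Black: none.
In check with no legal moves → checkmate.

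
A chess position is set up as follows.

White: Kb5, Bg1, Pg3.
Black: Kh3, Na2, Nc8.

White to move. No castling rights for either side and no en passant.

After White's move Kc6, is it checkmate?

After Kc6: black king on h3; in check: no.
Black is not in check, so this cannot be checkmate.

no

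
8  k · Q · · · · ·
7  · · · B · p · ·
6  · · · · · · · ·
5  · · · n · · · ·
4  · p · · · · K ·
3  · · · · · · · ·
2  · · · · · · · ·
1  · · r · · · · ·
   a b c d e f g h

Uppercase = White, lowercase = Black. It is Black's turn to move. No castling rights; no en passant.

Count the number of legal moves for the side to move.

Black to move; king on a8.
In check: yes, from the white queen on c8.
Legal moves: Ka7, Rxc8.
Count: 2.

2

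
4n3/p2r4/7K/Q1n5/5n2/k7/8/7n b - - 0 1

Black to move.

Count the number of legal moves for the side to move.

3

Black to move; king on a3.
In check: yes, from the white queen on a5.
Legal moves: Kb3, Kb2, Na4.
Count: 3.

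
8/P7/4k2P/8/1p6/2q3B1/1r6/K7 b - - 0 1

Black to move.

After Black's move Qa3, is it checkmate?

yes

After Qa3: white king on a1; in check: yes, from the black queen on a3.
King squares — b1: attacked by Rb2; a2: attacked by Rb2; b2: attacked by Qa3.
White has no legal moves → checkmate.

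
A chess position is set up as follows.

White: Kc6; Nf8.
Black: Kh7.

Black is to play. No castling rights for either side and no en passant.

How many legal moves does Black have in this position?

Black to move; king on h7.
In check: yes, from the white knight on f8.
Legal moves: Kh8, Kg8, Kg7, Kh6.
Count: 4.

4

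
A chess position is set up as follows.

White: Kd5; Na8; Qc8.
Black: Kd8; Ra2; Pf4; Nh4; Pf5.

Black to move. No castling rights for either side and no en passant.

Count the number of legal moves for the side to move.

Black to move; king on d8.
In check: yes, from the white queen on c8.
Legal moves: Kxc8, Ke7.
Count: 2.

2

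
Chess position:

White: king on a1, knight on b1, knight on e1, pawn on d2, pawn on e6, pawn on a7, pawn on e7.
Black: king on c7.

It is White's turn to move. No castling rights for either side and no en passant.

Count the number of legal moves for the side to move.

18

White to move; king on a1.
In check: no.
Legal moves: Nf3, Nd3, Ng2, Nc2, Nc3, Na3, Kb2, Ka2, e8=Q, e8=R, e8=B, e8=N+, a8=Q, a8=R, a8=B, a8=N+, d3, d4.
Count: 18.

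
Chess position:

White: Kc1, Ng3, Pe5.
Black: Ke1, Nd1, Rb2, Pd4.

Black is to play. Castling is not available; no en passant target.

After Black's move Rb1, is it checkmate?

no

After Rb1: white king on c1; in check: yes, from the black rook on b1.
White has 2 legal replies: Kc2, Kxb1.
In check but a legal move exists → not checkmate.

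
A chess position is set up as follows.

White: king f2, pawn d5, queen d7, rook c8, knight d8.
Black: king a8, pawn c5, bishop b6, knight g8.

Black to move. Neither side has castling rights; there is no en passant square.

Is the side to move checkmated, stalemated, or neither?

checkmate

Black to move; black king on a8.
In check: yes, from the white rook on c8.
King squares — a7: attacked by Qd7; b7: attacked by Qd7; b8: attacked by Rc8.
Legal moves for Black: none.
In check with no legal moves → checkmate.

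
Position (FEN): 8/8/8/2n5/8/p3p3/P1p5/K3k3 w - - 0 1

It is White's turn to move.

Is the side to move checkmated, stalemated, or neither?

stalemate

White to move; white king on a1.
In check: no.
King squares — b1: attacked by Pc2; a2: own pawn; b2: attacked by Pa3.
Legal moves for White: none.
Not in check and no legal moves → stalemate.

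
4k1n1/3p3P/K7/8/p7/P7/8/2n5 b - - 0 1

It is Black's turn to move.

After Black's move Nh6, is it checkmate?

no

After Nh6: white king on a6; in check: no.
White is not in check, so this cannot be checkmate.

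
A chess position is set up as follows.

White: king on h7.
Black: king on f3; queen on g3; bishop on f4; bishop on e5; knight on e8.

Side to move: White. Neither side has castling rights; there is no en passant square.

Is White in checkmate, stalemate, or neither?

stalemate

White to move; white king on h7.
In check: no.
King squares — g6: attacked by Qg3; h6: attacked by Bf4; g7: attacked by Qg3; g8: attacked by Qg3; h8: attacked by Be5.
Legal moves for White: none.
Not in check and no legal moves → stalemate.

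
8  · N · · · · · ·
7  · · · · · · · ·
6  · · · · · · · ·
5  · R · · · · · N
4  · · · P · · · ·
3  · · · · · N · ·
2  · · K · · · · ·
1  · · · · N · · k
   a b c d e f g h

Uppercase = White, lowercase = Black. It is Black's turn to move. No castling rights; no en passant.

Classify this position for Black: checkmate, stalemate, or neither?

stalemate

Black to move; black king on h1.
In check: no.
King squares — g1: attacked by Nf3; g2: attacked by Ne1; h2: attacked by Nf3.
Legal moves for Black: none.
Not in check and no legal moves → stalemate.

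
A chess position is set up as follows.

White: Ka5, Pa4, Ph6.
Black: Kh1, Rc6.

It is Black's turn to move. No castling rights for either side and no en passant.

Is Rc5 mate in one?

After Rc5: white king on a5; in check: yes, from the black rook on c5.
White has 3 legal replies: Kb6, Ka6, Kb4.
In check but a legal move exists → not checkmate.

no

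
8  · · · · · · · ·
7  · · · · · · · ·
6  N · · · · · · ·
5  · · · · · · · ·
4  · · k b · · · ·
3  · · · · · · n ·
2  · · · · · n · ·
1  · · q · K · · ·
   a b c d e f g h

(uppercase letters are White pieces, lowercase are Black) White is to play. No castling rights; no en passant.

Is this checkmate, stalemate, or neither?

White to move; white king on e1.
In check: yes, from the black queen on c1.
King squares — d1: attacked by Qc1; f1: attacked by Qc1; d2: attacked by Qc1; e2: attacked by Ng3; f2: attacked by Bd4.
Legal moves for White: none.
In check with no legal moves → checkmate.

checkmate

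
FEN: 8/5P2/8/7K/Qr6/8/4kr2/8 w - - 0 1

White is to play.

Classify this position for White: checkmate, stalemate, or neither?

White to move; white king on h5.
In check: no.
Legal moves for White include: Kh6, Kg6, Kg5, Qe8+, Qa8, Qd7, Qa7, Qc6, Qa6+, Qb5+, Qa5, Qxb4, Qb3, Qa3, Qc2+, Qa2+, Qd1+, Qa1, ... (list truncated; more exist).
White has legal moves and is not in check → neither.

neither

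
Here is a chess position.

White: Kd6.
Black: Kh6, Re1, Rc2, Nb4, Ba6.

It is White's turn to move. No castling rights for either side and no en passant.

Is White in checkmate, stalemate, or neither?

White to move; white king on d6.
In check: no.
Legal moves for White: Kd7.
White has 1 legal move and is not in check → neither.

neither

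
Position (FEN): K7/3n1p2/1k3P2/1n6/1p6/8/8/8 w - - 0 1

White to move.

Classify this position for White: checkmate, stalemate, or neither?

stalemate

White to move; white king on a8.
In check: no.
King squares — a7: attacked by Nb5; b7: attacked by Kb6; b8: attacked by Nd7.
Legal moves for White: none.
Not in check and no legal moves → stalemate.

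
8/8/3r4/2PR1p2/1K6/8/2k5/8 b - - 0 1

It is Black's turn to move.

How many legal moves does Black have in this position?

14

Black to move; king on c2.
In check: no.
Legal moves: Rd8, Rd7, Rh6, Rg6, Rf6, Re6, Rc6, Rb6+, Ra6, Rxd5, Kb2, Kc1, Kb1, f4.
Count: 14.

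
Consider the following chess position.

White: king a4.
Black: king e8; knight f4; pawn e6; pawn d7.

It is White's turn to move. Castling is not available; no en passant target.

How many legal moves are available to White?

5

White to move; king on a4.
In check: no.
Legal moves: Kb5, Ka5, Kb4, Kb3, Ka3.
Count: 5.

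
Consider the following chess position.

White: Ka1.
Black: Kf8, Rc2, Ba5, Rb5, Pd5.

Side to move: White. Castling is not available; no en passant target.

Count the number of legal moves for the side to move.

White to move; king on a1.
In check: no.
Legal moves: none.
Count: 0.

0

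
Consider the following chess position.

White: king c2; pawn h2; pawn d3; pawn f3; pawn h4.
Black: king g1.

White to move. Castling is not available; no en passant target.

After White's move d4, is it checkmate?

After d4: black king on g1; in check: no.
Black is not in check, so this cannot be checkmate.

no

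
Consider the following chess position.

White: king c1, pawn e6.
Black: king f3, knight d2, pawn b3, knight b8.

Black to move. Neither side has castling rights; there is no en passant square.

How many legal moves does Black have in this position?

16

Black to move; king on f3.
In check: no.
Legal moves: Nd7, Nc6, Na6, Kg4, Kf4, Ke4, Kg3, Ke3, Kg2, Kf2, Ke2, Ne4, Nc4, Nf1, Nb1, b2+.
Count: 16.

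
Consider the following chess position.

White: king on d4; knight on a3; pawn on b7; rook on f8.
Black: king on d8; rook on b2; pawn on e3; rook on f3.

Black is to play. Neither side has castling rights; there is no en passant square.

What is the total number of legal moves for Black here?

Black to move; king on d8.
In check: yes, from the white rook on f8.
Legal moves: Ke7, Kd7, Kc7, Rxf8.
Count: 4.

4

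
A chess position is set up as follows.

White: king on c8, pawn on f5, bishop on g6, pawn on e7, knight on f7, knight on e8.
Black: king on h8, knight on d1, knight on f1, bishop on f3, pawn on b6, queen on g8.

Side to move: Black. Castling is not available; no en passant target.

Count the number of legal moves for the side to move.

1

Black to move; king on h8.
In check: yes, from the white knight on f7.
Legal moves: Qxf7.
Count: 1.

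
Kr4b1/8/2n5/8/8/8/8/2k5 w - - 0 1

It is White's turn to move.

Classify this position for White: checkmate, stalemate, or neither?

checkmate

White to move; white king on a8.
In check: yes, from the black rook on b8.
King squares — a7: attacked by Nc6; b7: attacked by Rb8; b8: attacked by Nc6.
Legal moves for White: none.
In check with no legal moves → checkmate.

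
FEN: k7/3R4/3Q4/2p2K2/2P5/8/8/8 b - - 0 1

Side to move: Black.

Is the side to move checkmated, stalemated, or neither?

stalemate

Black to move; black king on a8.
In check: no.
King squares — a7: attacked by Rd7; b7: attacked by Rd7; b8: attacked by Qd6.
Legal moves for Black: none.
Not in check and no legal moves → stalemate.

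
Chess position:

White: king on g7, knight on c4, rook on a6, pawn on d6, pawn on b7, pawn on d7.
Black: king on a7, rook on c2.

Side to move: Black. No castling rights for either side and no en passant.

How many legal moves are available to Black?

Black to move; king on a7.
In check: yes, from the white rook on a6.
Legal moves: Kb8, Kxb7, Kxa6.
Count: 3.

3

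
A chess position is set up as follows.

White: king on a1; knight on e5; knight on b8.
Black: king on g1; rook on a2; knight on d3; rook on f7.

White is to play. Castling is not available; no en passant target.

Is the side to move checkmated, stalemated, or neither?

White to move; white king on a1.
In check: yes, from the black rook on a2.
Legal moves for White: Kxa2, Kb1.
White is in check but has 2 legal moves → neither.

neither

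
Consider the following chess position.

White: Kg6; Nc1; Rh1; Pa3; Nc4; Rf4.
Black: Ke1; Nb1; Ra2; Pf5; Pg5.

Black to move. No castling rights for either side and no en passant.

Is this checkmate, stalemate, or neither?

Black to move; black king on e1.
In check: yes, from the white rook on h1.
King squares — d1: attacked by Rh1; f1: attacked by Rh1; d2: attacked by Nc4; e2: attacked by Nc1; f2: attacked by Rf4.
Legal moves for Black: none.
In check with no legal moves → checkmate.

checkmate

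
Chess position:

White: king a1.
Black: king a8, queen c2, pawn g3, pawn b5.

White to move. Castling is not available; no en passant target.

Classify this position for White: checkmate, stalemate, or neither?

stalemate

White to move; white king on a1.
In check: no.
King squares — b1: attacked by Qc2; a2: attacked by Qc2; b2: attacked by Qc2.
Legal moves for White: none.
Not in check and no legal moves → stalemate.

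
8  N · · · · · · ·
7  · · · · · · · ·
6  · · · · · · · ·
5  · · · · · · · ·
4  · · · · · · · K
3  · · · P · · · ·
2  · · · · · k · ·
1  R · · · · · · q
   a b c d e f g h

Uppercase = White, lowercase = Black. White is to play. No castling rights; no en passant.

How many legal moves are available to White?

White to move; king on h4.
In check: yes, from the black queen on h1.
Legal moves: Kg5, Kg4, Rxh1.
Count: 3.

3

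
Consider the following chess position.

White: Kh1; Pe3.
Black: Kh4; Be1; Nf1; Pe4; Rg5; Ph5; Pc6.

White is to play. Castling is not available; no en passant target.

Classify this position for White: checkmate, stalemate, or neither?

White to move; white king on h1.
In check: no.
King squares — g1: attacked by Rg5; g2: attacked by Rg5; h2: attacked by Nf1.
Legal moves for White: none.
Not in check and no legal moves → stalemate.

stalemate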